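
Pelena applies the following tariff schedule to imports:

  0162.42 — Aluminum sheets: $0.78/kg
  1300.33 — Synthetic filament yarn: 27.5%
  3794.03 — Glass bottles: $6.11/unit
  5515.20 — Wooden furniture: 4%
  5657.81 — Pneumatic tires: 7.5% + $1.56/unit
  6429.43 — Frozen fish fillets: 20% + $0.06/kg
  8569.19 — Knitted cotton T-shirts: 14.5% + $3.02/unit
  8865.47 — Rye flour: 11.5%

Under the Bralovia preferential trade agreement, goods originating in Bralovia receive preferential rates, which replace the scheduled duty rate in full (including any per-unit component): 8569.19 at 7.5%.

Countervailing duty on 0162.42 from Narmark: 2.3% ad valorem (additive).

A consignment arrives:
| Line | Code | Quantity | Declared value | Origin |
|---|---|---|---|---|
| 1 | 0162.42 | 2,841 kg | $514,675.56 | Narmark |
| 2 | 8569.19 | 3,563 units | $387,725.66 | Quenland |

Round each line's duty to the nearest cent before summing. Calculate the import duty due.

Line 1 (0162.42, Narmark, 2,841 kg, $514,675.56):
Base rate for 0162.42 is $0.78/kg.
Additional duty on 0162.42 from Narmark: +2.3% ad valorem. Applied ad valorem rate = 2.3%.
Duty = $514,675.56 × 2.3% + 2,841 × $0.78 = $14,053.52.
Line 2 (8569.19, Quenland, 3,563 units, $387,725.66):
Base rate for 8569.19 is 14.5% + $3.02/unit.
8569.19 has an FTA preferential rate, but origin Quenland is not Bralovia; base rate stands.
Duty = $387,725.66 × 14.5% + 3,563 × $3.02 = $66,980.48.
Total = $14,053.52 + $66,980.48 = $81,034.00.

$81,034.00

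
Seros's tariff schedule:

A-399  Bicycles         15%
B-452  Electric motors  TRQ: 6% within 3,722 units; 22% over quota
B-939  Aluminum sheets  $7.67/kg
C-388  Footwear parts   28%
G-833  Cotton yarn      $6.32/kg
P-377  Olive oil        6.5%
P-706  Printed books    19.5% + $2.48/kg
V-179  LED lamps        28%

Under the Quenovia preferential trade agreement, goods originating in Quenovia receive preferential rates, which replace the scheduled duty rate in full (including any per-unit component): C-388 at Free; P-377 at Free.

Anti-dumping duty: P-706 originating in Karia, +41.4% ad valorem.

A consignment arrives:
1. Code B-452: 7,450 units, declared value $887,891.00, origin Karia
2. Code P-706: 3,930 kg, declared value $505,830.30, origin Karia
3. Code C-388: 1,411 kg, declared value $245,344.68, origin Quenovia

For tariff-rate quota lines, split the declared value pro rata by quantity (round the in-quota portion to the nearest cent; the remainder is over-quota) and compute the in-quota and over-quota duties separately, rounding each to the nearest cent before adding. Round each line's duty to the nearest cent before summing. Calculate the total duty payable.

$442,159.00

Line 1 (B-452, Karia, 7,450 units, $887,891.00):
Code B-452 is under a tariff-rate quota (threshold 3,722 units). In-quota: 3,722 units at 6%; over-quota: 3,728 units at 22%.
Pro-rata value split: in-quota = $887,891.00 × 3,722/7,450 = $443,587.96; over-quota = $887,891.00 − $443,587.96 = $444,303.04.
In-quota duty = $443,587.96 × 6% = $26,615.28. Over-quota duty = $444,303.04 × 22% = $97,746.67.
Line duty = $26,615.28 + $97,746.67 = $124,361.95.
Line 2 (P-706, Karia, 3,930 kg, $505,830.30):
Base rate for P-706 is 19.5% + $2.48/kg.
Additional duty on P-706 from Karia: +41.4%. Applied ad valorem rate: 19.5% + 41.4% = 60.9%.
Duty = $505,830.30 × 60.9% + 3,930 × $2.48 = $317,797.05.
Line 3 (C-388, Quenovia, 1,411 kg, $245,344.68):
Base rate for C-388 is 28%.
Origin Quenovia qualifies under the Seros–Quenovia agreement and C-388 is covered: preferential rate Free applies instead.
Duty = $245,344.68 × 0% = $0.00.
Total = $124,361.95 + $317,797.05 + $0.00 = $442,159.00.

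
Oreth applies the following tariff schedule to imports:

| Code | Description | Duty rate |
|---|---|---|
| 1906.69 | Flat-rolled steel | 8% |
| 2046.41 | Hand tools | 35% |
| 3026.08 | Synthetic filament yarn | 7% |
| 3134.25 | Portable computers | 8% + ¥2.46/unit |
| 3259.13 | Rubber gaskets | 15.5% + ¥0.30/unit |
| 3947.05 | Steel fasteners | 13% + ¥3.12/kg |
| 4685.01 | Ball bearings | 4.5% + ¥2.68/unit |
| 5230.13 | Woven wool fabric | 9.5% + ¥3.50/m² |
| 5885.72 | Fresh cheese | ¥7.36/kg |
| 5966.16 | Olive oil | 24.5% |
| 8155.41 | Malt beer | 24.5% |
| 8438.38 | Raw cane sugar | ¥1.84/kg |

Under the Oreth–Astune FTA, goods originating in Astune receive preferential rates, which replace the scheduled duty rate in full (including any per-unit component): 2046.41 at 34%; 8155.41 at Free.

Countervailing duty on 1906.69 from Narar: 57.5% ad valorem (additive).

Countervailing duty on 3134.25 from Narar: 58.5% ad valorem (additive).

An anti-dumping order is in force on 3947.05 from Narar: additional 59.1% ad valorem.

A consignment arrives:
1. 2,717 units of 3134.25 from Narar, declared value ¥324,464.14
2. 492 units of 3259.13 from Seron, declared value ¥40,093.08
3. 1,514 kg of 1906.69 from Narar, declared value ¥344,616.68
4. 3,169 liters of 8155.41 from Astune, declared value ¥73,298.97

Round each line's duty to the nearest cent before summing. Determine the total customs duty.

Line 1 (3134.25, Narar, 2,717 units, ¥324,464.14):
Base rate for 3134.25 is 8% + ¥2.46/unit.
Additional duty on 3134.25 from Narar: +58.5%. Applied ad valorem rate: 8% + 58.5% = 66.5%.
Duty = ¥324,464.14 × 66.5% + 2,717 × ¥2.46 = ¥222,452.47.
Line 2 (3259.13, Seron, 492 units, ¥40,093.08):
Base rate for 3259.13 is 15.5% + ¥0.30/unit.
Duty = ¥40,093.08 × 15.5% + 492 × ¥0.30 = ¥6,362.03.
Line 3 (1906.69, Narar, 1,514 kg, ¥344,616.68):
Base rate for 1906.69 is 8%.
Additional duty on 1906.69 from Narar: +57.5%. Applied ad valorem rate: 8% + 57.5% = 65.5%.
Duty = ¥344,616.68 × 65.5% = ¥225,723.93.
Line 4 (8155.41, Astune, 3,169 liters, ¥73,298.97):
Base rate for 8155.41 is 24.5%.
Origin Astune qualifies under the Oreth–Astune agreement and 8155.41 is covered: preferential rate Free applies instead.
Duty = ¥73,298.97 × 0% = ¥0.00.
Total = ¥222,452.47 + ¥6,362.03 + ¥225,723.93 + ¥0.00 = ¥454,538.43.

¥454,538.43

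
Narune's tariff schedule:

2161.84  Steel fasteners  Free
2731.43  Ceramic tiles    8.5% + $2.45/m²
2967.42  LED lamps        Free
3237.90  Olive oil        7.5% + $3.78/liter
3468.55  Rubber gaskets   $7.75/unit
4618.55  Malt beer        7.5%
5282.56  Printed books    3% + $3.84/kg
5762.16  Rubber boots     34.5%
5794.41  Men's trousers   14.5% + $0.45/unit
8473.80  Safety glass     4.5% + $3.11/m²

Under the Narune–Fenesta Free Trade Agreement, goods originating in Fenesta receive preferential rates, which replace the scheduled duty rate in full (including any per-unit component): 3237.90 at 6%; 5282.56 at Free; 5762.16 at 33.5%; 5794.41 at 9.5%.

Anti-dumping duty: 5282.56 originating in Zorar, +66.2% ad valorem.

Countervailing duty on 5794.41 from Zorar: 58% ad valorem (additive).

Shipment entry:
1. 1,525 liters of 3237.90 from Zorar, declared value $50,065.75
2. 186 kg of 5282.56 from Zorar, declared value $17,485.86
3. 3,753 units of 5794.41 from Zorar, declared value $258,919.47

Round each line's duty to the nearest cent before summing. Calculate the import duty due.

$211,739.36

Line 1 (3237.90, Zorar, 1,525 liters, $50,065.75):
Base rate for 3237.90 is 7.5% + $3.78/liter.
3237.90 has an FTA preferential rate, but origin Zorar is not Fenesta; base rate stands.
Duty = $50,065.75 × 7.5% + 1,525 × $3.78 = $9,519.43.
Line 2 (5282.56, Zorar, 186 kg, $17,485.86):
Base rate for 5282.56 is 3% + $3.84/kg.
5282.56 has an FTA preferential rate, but origin Zorar is not Fenesta; base rate stands.
Additional duty on 5282.56 from Zorar: +66.2%. Applied ad valorem rate: 3% + 66.2% = 69.2%.
Duty = $17,485.86 × 69.2% + 186 × $3.84 = $12,814.46.
Line 3 (5794.41, Zorar, 3,753 units, $258,919.47):
Base rate for 5794.41 is 14.5% + $0.45/unit.
5794.41 has an FTA preferential rate, but origin Zorar is not Fenesta; base rate stands.
Additional duty on 5794.41 from Zorar: +58%. Applied ad valorem rate: 14.5% + 58% = 72.5%.
Duty = $258,919.47 × 72.5% + 3,753 × $0.45 = $189,405.47.
Total = $9,519.43 + $12,814.46 + $189,405.47 = $211,739.36.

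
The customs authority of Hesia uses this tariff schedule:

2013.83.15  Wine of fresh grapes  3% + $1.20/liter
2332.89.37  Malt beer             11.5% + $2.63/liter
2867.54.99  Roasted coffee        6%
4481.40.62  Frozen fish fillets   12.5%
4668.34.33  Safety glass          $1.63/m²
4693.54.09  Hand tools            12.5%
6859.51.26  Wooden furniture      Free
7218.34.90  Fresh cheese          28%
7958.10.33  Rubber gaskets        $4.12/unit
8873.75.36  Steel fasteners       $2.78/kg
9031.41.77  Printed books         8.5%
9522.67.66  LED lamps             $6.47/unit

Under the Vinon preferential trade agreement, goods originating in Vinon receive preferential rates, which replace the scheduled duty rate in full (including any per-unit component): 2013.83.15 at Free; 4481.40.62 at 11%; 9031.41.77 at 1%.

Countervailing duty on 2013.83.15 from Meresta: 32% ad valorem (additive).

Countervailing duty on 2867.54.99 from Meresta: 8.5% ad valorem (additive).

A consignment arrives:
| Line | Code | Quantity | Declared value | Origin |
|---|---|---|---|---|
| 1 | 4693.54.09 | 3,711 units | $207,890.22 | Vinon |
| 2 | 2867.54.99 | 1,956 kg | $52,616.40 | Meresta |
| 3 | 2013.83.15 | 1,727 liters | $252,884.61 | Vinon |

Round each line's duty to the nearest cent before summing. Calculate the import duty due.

Line 1 (4693.54.09, Vinon, 3,711 units, $207,890.22):
Base rate for 4693.54.09 is 12.5%.
Origin Vinon is the FTA partner but 4693.54.09 is not on the preference list; base rate stands.
Duty = $207,890.22 × 12.5% = $25,986.28.
Line 2 (2867.54.99, Meresta, 1,956 kg, $52,616.40):
Base rate for 2867.54.99 is 6%.
Additional duty on 2867.54.99 from Meresta: +8.5%. Applied ad valorem rate: 6% + 8.5% = 14.5%.
Duty = $52,616.40 × 14.5% = $7,629.38.
Line 3 (2013.83.15, Vinon, 1,727 liters, $252,884.61):
Base rate for 2013.83.15 is 3% + $1.20/liter.
Origin Vinon qualifies under the Hesia–Vinon agreement and 2013.83.15 is covered: preferential rate Free applies instead.
The additional-duty order on 2013.83.15 targets Meresta, not Vinon; it does not apply.
Duty = $252,884.61 × 0% = $0.00.
Total = $25,986.28 + $7,629.38 + $0.00 = $33,615.66.

$33,615.66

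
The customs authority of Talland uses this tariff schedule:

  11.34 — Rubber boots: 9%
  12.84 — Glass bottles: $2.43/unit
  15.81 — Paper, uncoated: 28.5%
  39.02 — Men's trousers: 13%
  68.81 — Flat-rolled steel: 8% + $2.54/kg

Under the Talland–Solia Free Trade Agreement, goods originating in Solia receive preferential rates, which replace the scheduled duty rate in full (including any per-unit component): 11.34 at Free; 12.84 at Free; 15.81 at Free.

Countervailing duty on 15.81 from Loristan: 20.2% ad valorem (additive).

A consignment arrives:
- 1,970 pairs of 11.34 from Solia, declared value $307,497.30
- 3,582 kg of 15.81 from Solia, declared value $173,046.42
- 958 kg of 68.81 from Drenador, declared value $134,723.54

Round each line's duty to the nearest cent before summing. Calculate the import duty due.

Line 1 (11.34, Solia, 1,970 pairs, $307,497.30):
Base rate for 11.34 is 9%.
Origin Solia qualifies under the Talland–Solia agreement and 11.34 is covered: preferential rate Free applies instead.
Duty = $307,497.30 × 0% = $0.00.
Line 2 (15.81, Solia, 3,582 kg, $173,046.42):
Base rate for 15.81 is 28.5%.
Origin Solia qualifies under the Talland–Solia agreement and 15.81 is covered: preferential rate Free applies instead.
The additional-duty order on 15.81 targets Loristan, not Solia; it does not apply.
Duty = $173,046.42 × 0% = $0.00.
Line 3 (68.81, Drenador, 958 kg, $134,723.54):
Base rate for 68.81 is 8% + $2.54/kg.
Duty = $134,723.54 × 8% + 958 × $2.54 = $13,211.20.
Total = $0.00 + $0.00 + $13,211.20 = $13,211.20.

$13,211.20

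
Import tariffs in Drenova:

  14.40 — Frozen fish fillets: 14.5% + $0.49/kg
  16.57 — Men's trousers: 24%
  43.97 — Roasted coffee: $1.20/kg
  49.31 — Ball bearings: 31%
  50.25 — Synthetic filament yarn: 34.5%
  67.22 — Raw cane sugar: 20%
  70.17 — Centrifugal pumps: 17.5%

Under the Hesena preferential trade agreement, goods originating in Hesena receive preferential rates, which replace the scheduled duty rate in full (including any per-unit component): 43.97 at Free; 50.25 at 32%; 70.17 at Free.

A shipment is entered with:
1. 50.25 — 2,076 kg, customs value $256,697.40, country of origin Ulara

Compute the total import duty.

$88,560.60

Line 1 (50.25, Ulara, 2,076 kg, $256,697.40):
Base rate for 50.25 is 34.5%.
50.25 has an FTA preferential rate, but origin Ulara is not Hesena; base rate stands.
Duty = $256,697.40 × 34.5% = $88,560.60.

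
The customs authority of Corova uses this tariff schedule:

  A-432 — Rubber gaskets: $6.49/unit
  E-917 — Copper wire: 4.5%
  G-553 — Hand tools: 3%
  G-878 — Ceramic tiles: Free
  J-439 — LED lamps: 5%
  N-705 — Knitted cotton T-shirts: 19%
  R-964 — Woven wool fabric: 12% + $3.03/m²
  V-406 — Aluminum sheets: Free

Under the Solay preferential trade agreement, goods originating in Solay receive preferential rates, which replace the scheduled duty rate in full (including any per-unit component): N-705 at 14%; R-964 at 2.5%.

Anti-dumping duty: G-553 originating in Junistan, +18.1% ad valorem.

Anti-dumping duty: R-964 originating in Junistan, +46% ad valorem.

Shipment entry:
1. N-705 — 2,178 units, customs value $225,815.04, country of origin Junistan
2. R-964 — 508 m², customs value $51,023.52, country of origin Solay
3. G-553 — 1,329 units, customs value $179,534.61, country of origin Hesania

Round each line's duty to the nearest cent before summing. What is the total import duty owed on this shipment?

$49,566.49

Line 1 (N-705, Junistan, 2,178 units, $225,815.04):
Base rate for N-705 is 19%.
N-705 has an FTA preferential rate, but origin Junistan is not Solay; base rate stands.
Duty = $225,815.04 × 19% = $42,904.86.
Line 2 (R-964, Solay, 508 m², $51,023.52):
Base rate for R-964 is 12% + $3.03/m².
Origin Solay qualifies under the Corova–Solay agreement and R-964 is covered: preferential rate 2.5% applies instead.
The additional-duty order on R-964 targets Junistan, not Solay; it does not apply.
Duty = $51,023.52 × 2.5% = $1,275.59.
Line 3 (G-553, Hesania, 1,329 units, $179,534.61):
Base rate for G-553 is 3%.
The additional-duty order on G-553 targets Junistan, not Hesania; it does not apply.
Duty = $179,534.61 × 3% = $5,386.04.
Total = $42,904.86 + $1,275.59 + $5,386.04 = $49,566.49.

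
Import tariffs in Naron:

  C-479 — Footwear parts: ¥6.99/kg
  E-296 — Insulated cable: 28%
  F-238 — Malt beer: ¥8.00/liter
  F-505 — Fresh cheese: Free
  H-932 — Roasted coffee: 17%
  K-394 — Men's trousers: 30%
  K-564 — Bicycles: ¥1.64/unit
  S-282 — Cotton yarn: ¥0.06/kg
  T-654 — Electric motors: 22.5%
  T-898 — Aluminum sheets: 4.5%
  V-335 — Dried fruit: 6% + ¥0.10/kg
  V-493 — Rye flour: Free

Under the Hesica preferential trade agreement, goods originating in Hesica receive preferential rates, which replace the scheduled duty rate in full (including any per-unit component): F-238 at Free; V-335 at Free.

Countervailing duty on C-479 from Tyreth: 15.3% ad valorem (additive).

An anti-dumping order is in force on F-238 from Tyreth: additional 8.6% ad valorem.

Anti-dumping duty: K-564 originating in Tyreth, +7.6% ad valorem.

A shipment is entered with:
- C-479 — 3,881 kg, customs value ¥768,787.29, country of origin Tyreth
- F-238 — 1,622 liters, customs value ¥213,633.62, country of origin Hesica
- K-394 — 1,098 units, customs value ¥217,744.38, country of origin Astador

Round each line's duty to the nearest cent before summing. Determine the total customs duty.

Line 1 (C-479, Tyreth, 3,881 kg, ¥768,787.29):
Base rate for C-479 is ¥6.99/kg.
Additional duty on C-479 from Tyreth: +15.3% ad valorem. Applied ad valorem rate = 15.3%.
Duty = ¥768,787.29 × 15.3% + 3,881 × ¥6.99 = ¥144,752.65.
Line 2 (F-238, Hesica, 1,622 liters, ¥213,633.62):
Base rate for F-238 is ¥8.00/liter.
Origin Hesica qualifies under the Naron–Hesica agreement and F-238 is covered: preferential rate Free applies instead.
The additional-duty order on F-238 targets Tyreth, not Hesica; it does not apply.
Duty = ¥213,633.62 × 0% = ¥0.00.
Line 3 (K-394, Astador, 1,098 units, ¥217,744.38):
Base rate for K-394 is 30%.
Duty = ¥217,744.38 × 30% = ¥65,323.31.
Total = ¥144,752.65 + ¥0.00 + ¥65,323.31 = ¥210,075.96.

¥210,075.96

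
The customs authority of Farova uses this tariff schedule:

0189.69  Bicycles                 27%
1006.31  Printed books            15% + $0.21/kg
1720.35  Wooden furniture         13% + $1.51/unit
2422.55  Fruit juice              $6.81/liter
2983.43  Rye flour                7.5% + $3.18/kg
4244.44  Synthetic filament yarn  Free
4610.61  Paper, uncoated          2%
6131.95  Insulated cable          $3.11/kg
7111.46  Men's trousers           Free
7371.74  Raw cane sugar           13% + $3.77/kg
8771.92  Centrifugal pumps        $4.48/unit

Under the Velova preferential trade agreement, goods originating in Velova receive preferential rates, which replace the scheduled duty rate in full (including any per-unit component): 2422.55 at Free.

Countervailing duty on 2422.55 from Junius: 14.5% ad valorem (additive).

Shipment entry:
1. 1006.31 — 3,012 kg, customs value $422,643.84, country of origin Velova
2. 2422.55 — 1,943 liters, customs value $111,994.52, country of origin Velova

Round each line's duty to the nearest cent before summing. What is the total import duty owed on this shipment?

Line 1 (1006.31, Velova, 3,012 kg, $422,643.84):
Base rate for 1006.31 is 15% + $0.21/kg.
Origin Velova is the FTA partner but 1006.31 is not on the preference list; base rate stands.
Duty = $422,643.84 × 15% + 3,012 × $0.21 = $64,029.10.
Line 2 (2422.55, Velova, 1,943 liters, $111,994.52):
Base rate for 2422.55 is $6.81/liter.
Origin Velova qualifies under the Farova–Velova agreement and 2422.55 is covered: preferential rate Free applies instead.
The additional-duty order on 2422.55 targets Junius, not Velova; it does not apply.
Duty = $111,994.52 × 0% = $0.00.
Total = $64,029.10 + $0.00 = $64,029.10.

$64,029.10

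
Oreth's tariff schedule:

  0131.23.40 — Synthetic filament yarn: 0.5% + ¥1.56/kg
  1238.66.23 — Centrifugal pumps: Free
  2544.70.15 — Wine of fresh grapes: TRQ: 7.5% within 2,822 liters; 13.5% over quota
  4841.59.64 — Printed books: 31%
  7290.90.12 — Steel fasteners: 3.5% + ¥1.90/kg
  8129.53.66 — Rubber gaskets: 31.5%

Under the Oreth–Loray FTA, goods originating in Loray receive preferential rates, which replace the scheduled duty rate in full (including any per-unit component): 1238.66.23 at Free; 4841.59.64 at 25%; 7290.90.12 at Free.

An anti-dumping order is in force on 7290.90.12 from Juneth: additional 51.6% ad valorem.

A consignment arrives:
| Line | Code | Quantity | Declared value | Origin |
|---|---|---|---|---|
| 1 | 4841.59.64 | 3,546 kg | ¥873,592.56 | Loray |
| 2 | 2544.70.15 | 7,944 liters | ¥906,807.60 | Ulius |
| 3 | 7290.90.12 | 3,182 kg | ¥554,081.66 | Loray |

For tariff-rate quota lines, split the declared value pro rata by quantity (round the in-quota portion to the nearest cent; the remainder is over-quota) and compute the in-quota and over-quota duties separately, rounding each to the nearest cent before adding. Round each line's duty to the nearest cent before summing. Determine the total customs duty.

Line 1 (4841.59.64, Loray, 3,546 kg, ¥873,592.56):
Base rate for 4841.59.64 is 31%.
Origin Loray qualifies under the Oreth–Loray agreement and 4841.59.64 is covered: preferential rate 25% applies instead.
Duty = ¥873,592.56 × 25% = ¥218,398.14.
Line 2 (2544.70.15, Ulius, 7,944 liters, ¥906,807.60):
Code 2544.70.15 is under a tariff-rate quota (threshold 2,822 liters). In-quota: 2,822 liters at 7.5%; over-quota: 5,122 liters at 13.5%.
Pro-rata value split: in-quota = ¥906,807.60 × 2,822/7,944 = ¥322,131.30; over-quota = ¥906,807.60 − ¥322,131.30 = ¥584,676.30.
In-quota duty = ¥322,131.30 × 7.5% = ¥24,159.85. Over-quota duty = ¥584,676.30 × 13.5% = ¥78,931.30.
Line duty = ¥24,159.85 + ¥78,931.30 = ¥103,091.15.
Line 3 (7290.90.12, Loray, 3,182 kg, ¥554,081.66):
Base rate for 7290.90.12 is 3.5% + ¥1.90/kg.
Origin Loray qualifies under the Oreth–Loray agreement and 7290.90.12 is covered: preferential rate Free applies instead.
The additional-duty order on 7290.90.12 targets Juneth, not Loray; it does not apply.
Duty = ¥554,081.66 × 0% = ¥0.00.
Total = ¥218,398.14 + ¥103,091.15 + ¥0.00 = ¥321,489.29.

¥321,489.29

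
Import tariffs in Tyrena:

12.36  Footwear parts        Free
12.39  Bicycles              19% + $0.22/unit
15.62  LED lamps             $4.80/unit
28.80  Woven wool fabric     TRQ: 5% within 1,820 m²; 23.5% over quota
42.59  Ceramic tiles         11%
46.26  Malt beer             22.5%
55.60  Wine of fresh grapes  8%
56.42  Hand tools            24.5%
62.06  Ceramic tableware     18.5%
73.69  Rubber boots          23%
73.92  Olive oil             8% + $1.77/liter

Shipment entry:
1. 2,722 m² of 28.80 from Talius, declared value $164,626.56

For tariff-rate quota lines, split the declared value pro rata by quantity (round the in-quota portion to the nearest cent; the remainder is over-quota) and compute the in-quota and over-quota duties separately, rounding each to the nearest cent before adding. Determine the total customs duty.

$18,323.63

Line 1 (28.80, Talius, 2,722 m², $164,626.56):
Code 28.80 is under a tariff-rate quota (threshold 1,820 m²). In-quota: 1,820 m² at 5%; over-quota: 902 m² at 23.5%.
Pro-rata value split: in-quota = $164,626.56 × 1,820/2,722 = $110,073.60; over-quota = $164,626.56 − $110,073.60 = $54,552.96.
In-quota duty = $110,073.60 × 5% = $5,503.68. Over-quota duty = $54,552.96 × 23.5% = $12,819.95.
Line duty = $5,503.68 + $12,819.95 = $18,323.63.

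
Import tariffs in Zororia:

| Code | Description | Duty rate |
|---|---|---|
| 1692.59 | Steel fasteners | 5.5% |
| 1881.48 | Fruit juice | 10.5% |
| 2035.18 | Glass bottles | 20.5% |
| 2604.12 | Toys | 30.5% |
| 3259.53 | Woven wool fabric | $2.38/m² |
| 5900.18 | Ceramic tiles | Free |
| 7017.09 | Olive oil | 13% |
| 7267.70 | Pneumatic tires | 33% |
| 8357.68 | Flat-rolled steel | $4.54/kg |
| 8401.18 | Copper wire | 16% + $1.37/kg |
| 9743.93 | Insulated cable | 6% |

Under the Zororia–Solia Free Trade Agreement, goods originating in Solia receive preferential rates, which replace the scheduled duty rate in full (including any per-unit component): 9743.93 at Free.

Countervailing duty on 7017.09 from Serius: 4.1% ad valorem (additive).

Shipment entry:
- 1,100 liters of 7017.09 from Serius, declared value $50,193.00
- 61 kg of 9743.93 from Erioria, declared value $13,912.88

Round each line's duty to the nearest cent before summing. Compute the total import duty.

$9,417.77

Line 1 (7017.09, Serius, 1,100 liters, $50,193.00):
Base rate for 7017.09 is 13%.
Additional duty on 7017.09 from Serius: +4.1%. Applied ad valorem rate: 13% + 4.1% = 17.1%.
Duty = $50,193.00 × 17.1% = $8,583.00.
Line 2 (9743.93, Erioria, 61 kg, $13,912.88):
Base rate for 9743.93 is 6%.
9743.93 has an FTA preferential rate, but origin Erioria is not Solia; base rate stands.
Duty = $13,912.88 × 6% = $834.77.
Total = $8,583.00 + $834.77 = $9,417.77.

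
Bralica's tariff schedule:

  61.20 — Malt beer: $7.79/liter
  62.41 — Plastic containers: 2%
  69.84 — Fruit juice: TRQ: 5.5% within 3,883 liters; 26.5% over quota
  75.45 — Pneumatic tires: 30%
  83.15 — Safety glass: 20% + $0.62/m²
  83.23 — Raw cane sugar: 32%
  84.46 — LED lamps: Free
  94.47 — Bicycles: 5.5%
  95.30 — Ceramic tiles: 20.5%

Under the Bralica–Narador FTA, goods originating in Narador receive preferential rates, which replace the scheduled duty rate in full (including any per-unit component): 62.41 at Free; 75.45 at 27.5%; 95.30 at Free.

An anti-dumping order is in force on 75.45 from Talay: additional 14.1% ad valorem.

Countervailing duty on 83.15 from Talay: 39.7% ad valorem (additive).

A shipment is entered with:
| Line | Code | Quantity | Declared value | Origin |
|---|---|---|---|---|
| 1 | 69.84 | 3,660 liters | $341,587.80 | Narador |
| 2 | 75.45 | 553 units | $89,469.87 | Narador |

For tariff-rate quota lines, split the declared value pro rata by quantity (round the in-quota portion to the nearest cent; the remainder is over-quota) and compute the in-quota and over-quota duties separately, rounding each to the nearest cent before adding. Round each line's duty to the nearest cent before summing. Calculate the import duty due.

Line 1 (69.84, Narador, 3,660 liters, $341,587.80):
Code 69.84 is under a tariff-rate quota (threshold 3,883 liters). Quantity 3,660 liters is within the quota, so the in-quota rate 5.5% applies to the full value.
Duty = $341,587.80 × 5.5% = $18,787.33.
Line 2 (75.45, Narador, 553 units, $89,469.87):
Base rate for 75.45 is 30%.
Origin Narador qualifies under the Bralica–Narador agreement and 75.45 is covered: preferential rate 27.5% applies instead.
The additional-duty order on 75.45 targets Talay, not Narador; it does not apply.
Duty = $89,469.87 × 27.5% = $24,604.21.
Total = $18,787.33 + $24,604.21 = $43,391.54.

$43,391.54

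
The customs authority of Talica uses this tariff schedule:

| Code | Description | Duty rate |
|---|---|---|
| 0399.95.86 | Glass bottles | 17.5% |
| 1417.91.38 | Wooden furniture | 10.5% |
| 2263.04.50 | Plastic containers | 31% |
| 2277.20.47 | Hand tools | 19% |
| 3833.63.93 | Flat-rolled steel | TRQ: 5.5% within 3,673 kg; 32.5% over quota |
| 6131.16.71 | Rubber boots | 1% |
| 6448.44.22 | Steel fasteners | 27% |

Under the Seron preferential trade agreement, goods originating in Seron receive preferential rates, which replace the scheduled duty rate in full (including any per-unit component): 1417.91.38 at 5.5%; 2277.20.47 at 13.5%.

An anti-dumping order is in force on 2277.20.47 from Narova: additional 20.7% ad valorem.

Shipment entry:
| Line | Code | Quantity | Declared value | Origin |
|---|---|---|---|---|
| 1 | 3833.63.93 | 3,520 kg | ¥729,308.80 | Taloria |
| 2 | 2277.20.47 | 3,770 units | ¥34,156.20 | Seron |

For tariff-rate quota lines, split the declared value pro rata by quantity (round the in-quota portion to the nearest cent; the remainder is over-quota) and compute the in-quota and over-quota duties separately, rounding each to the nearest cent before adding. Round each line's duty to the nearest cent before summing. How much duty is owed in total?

Line 1 (3833.63.93, Taloria, 3,520 kg, ¥729,308.80):
Code 3833.63.93 is under a tariff-rate quota (threshold 3,673 kg). Quantity 3,520 kg is within the quota, so the in-quota rate 5.5% applies to the full value.
Duty = ¥729,308.80 × 5.5% = ¥40,111.98.
Line 2 (2277.20.47, Seron, 3,770 units, ¥34,156.20):
Base rate for 2277.20.47 is 19%.
Origin Seron qualifies under the Talica–Seron agreement and 2277.20.47 is covered: preferential rate 13.5% applies instead.
The additional-duty order on 2277.20.47 targets Narova, not Seron; it does not apply.
Duty = ¥34,156.20 × 13.5% = ¥4,611.09.
Total = ¥40,111.98 + ¥4,611.09 = ¥44,723.07.

¥44,723.07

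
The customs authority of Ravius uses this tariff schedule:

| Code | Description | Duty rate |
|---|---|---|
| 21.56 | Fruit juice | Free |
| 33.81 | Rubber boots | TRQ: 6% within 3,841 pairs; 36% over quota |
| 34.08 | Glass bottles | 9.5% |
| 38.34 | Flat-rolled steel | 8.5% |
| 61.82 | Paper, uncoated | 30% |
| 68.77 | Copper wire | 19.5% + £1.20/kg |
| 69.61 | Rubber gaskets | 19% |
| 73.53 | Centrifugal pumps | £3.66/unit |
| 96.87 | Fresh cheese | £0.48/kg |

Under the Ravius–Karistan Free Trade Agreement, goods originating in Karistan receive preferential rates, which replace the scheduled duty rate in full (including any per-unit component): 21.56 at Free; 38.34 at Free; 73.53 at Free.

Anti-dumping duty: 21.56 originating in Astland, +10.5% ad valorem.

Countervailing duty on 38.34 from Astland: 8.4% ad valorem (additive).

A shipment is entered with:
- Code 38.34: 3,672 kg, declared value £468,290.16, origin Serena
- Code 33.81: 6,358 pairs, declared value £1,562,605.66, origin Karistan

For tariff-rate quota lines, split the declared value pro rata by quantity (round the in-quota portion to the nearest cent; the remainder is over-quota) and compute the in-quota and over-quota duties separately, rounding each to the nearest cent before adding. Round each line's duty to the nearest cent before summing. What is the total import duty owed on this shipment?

£319,141.92

Line 1 (38.34, Serena, 3,672 kg, £468,290.16):
Base rate for 38.34 is 8.5%.
38.34 has an FTA preferential rate, but origin Serena is not Karistan; base rate stands.
The additional-duty order on 38.34 targets Astland, not Serena; it does not apply.
Duty = £468,290.16 × 8.5% = £39,804.66.
Line 2 (33.81, Karistan, 6,358 pairs, £1,562,605.66):
Code 33.81 is under a tariff-rate quota (threshold 3,841 pairs). In-quota: 3,841 pairs at 6%; over-quota: 2,517 pairs at 36%.
Pro-rata value split: in-quota = £1,562,605.66 × 3,841/6,358 = £944,002.57; over-quota = £1,562,605.66 − £944,002.57 = £618,603.09.
In-quota duty = £944,002.57 × 6% = £56,640.15. Over-quota duty = £618,603.09 × 36% = £222,697.11.
Line duty = £56,640.15 + £222,697.11 = £279,337.26.
Total = £39,804.66 + £279,337.26 = £319,141.92.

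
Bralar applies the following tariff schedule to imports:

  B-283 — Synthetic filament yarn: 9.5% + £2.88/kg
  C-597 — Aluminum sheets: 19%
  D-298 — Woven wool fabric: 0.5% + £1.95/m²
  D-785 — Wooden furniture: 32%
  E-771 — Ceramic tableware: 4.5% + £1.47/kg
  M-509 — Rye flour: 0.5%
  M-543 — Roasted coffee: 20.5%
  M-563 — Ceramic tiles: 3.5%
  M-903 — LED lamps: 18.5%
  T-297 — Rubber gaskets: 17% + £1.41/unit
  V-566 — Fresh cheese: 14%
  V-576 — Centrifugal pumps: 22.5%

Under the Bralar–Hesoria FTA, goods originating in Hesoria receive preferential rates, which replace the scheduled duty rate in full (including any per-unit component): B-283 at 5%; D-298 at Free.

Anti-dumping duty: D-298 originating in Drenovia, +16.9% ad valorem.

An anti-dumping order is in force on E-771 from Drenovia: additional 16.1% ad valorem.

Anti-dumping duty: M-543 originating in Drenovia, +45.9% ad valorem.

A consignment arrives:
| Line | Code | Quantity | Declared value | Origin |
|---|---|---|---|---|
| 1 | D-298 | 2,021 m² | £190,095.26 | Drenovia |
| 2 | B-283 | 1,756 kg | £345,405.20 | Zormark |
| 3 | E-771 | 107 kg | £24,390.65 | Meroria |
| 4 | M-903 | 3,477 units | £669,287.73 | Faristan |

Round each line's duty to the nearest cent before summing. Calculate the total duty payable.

£199,961.40

Line 1 (D-298, Drenovia, 2,021 m², £190,095.26):
Base rate for D-298 is 0.5% + £1.95/m².
D-298 has an FTA preferential rate, but origin Drenovia is not Hesoria; base rate stands.
Additional duty on D-298 from Drenovia: +16.9%. Applied ad valorem rate: 0.5% + 16.9% = 17.4%.
Duty = £190,095.26 × 17.4% + 2,021 × £1.95 = £37,017.53.
Line 2 (B-283, Zormark, 1,756 kg, £345,405.20):
Base rate for B-283 is 9.5% + £2.88/kg.
B-283 has an FTA preferential rate, but origin Zormark is not Hesoria; base rate stands.
Duty = £345,405.20 × 9.5% + 1,756 × £2.88 = £37,870.77.
Line 3 (E-771, Meroria, 107 kg, £24,390.65):
Base rate for E-771 is 4.5% + £1.47/kg.
The additional-duty order on E-771 targets Drenovia, not Meroria; it does not apply.
Duty = £24,390.65 × 4.5% + 107 × £1.47 = £1,254.87.
Line 4 (M-903, Faristan, 3,477 units, £669,287.73):
Base rate for M-903 is 18.5%.
Duty = £669,287.73 × 18.5% = £123,818.23.
Total = £37,017.53 + £37,870.77 + £1,254.87 + £123,818.23 = £199,961.40.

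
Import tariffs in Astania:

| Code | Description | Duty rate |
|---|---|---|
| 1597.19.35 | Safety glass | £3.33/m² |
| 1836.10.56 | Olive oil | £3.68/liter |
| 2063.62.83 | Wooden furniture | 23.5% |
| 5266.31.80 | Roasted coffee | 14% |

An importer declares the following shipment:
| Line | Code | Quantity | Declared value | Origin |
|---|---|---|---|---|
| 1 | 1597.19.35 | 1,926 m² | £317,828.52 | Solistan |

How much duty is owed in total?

Line 1 (1597.19.35, Solistan, 1,926 m², £317,828.52):
Base rate for 1597.19.35 is £3.33/m².
Duty = 1,926 × £3.33 = £6,413.58.

£6,413.58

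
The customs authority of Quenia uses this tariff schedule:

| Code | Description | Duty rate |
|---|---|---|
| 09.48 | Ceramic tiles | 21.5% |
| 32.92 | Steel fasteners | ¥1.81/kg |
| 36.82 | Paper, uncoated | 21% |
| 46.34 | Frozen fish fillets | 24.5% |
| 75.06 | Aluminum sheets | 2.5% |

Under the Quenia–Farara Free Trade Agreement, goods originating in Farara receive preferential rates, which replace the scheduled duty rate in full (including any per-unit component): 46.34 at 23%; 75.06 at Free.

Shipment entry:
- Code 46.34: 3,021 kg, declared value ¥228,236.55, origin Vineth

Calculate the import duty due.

Line 1 (46.34, Vineth, 3,021 kg, ¥228,236.55):
Base rate for 46.34 is 24.5%.
46.34 has an FTA preferential rate, but origin Vineth is not Farara; base rate stands.
Duty = ¥228,236.55 × 24.5% = ¥55,917.95.

¥55,917.95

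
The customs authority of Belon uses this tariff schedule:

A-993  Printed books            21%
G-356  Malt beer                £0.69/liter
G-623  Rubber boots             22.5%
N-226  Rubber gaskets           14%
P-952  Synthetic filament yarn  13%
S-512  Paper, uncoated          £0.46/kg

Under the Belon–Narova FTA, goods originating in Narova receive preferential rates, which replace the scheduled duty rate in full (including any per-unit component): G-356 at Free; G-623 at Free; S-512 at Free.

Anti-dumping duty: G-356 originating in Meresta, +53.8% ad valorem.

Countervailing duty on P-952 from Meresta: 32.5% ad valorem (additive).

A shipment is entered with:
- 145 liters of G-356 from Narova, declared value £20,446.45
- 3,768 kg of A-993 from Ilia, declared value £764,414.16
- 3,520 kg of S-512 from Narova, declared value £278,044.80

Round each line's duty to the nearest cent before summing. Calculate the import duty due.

£160,526.97

Line 1 (G-356, Narova, 145 liters, £20,446.45):
Base rate for G-356 is £0.69/liter.
Origin Narova qualifies under the Belon–Narova agreement and G-356 is covered: preferential rate Free applies instead.
The additional-duty order on G-356 targets Meresta, not Narova; it does not apply.
Duty = £20,446.45 × 0% = £0.00.
Line 2 (A-993, Ilia, 3,768 kg, £764,414.16):
Base rate for A-993 is 21%.
Duty = £764,414.16 × 21% = £160,526.97.
Line 3 (S-512, Narova, 3,520 kg, £278,044.80):
Base rate for S-512 is £0.46/kg.
Origin Narova qualifies under the Belon–Narova agreement and S-512 is covered: preferential rate Free applies instead.
Duty = £278,044.80 × 0% = £0.00.
Total = £0.00 + £160,526.97 + £0.00 = £160,526.97.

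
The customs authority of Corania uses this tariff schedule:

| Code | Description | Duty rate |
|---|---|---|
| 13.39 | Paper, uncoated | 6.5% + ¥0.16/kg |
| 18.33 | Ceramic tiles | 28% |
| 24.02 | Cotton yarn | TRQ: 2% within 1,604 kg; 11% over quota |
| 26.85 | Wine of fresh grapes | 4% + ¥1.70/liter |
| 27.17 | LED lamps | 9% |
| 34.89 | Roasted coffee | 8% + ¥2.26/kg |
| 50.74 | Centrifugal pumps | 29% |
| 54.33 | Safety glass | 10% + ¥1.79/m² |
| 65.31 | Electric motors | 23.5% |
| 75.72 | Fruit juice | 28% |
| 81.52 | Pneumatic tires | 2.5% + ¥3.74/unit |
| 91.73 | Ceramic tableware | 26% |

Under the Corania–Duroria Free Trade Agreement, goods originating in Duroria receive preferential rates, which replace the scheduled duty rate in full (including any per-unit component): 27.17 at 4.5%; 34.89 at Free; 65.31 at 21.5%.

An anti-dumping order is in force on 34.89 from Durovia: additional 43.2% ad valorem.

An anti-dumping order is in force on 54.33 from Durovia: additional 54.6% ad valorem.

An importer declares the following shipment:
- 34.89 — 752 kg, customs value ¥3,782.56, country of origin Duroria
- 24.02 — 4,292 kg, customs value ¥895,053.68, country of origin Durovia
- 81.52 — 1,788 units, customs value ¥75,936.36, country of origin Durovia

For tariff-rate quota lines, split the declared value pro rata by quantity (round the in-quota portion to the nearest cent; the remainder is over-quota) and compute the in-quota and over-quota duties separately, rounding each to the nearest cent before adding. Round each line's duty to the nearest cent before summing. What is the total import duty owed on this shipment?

¥76,936.60

Line 1 (34.89, Duroria, 752 kg, ¥3,782.56):
Base rate for 34.89 is 8% + ¥2.26/kg.
Origin Duroria qualifies under the Corania–Duroria agreement and 34.89 is covered: preferential rate Free applies instead.
The additional-duty order on 34.89 targets Durovia, not Duroria; it does not apply.
Duty = ¥3,782.56 × 0% = ¥0.00.
Line 2 (24.02, Durovia, 4,292 kg, ¥895,053.68):
Code 24.02 is under a tariff-rate quota (threshold 1,604 kg). In-quota: 1,604 kg at 2%; over-quota: 2,688 kg at 11%.
Pro-rata value split: in-quota = ¥895,053.68 × 1,604/4,292 = ¥334,498.16; over-quota = ¥895,053.68 − ¥334,498.16 = ¥560,555.52.
In-quota duty = ¥334,498.16 × 2% = ¥6,689.96. Over-quota duty = ¥560,555.52 × 11% = ¥61,661.11.
Line duty = ¥6,689.96 + ¥61,661.11 = ¥68,351.07.
Line 3 (81.52, Durovia, 1,788 units, ¥75,936.36):
Base rate for 81.52 is 2.5% + ¥3.74/unit.
Duty = ¥75,936.36 × 2.5% + 1,788 × ¥3.74 = ¥8,585.53.
Total = ¥0.00 + ¥68,351.07 + ¥8,585.53 = ¥76,936.60.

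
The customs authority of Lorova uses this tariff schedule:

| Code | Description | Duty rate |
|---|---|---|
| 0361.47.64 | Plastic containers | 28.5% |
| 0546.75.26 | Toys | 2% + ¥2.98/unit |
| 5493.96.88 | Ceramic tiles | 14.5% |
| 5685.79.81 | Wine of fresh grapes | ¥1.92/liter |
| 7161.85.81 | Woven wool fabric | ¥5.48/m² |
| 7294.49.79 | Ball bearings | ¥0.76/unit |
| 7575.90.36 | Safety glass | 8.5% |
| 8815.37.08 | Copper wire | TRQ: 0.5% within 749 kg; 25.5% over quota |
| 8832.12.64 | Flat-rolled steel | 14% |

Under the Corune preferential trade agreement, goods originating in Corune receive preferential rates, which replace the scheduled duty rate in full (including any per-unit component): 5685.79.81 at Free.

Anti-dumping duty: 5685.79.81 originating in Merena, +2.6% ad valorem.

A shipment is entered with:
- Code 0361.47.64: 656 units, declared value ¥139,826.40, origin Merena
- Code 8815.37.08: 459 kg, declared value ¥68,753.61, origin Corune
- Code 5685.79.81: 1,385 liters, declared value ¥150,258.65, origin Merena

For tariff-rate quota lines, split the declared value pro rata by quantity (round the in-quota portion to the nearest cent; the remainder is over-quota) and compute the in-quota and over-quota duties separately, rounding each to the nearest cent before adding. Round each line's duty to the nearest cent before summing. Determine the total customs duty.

¥46,760.21

Line 1 (0361.47.64, Merena, 656 units, ¥139,826.40):
Base rate for 0361.47.64 is 28.5%.
Duty = ¥139,826.40 × 28.5% = ¥39,850.52.
Line 2 (8815.37.08, Corune, 459 kg, ¥68,753.61):
Code 8815.37.08 is under a tariff-rate quota (threshold 749 kg). Quantity 459 kg is within the quota, so the in-quota rate 0.5% applies to the full value.
Duty = ¥68,753.61 × 0.5% = ¥343.77.
Line 3 (5685.79.81, Merena, 1,385 liters, ¥150,258.65):
Base rate for 5685.79.81 is ¥1.92/liter.
5685.79.81 has an FTA preferential rate, but origin Merena is not Corune; base rate stands.
Additional duty on 5685.79.81 from Merena: +2.6% ad valorem. Applied ad valorem rate = 2.6%.
Duty = ¥150,258.65 × 2.6% + 1,385 × ¥1.92 = ¥6,565.92.
Total = ¥39,850.52 + ¥343.77 + ¥6,565.92 = ¥46,760.21.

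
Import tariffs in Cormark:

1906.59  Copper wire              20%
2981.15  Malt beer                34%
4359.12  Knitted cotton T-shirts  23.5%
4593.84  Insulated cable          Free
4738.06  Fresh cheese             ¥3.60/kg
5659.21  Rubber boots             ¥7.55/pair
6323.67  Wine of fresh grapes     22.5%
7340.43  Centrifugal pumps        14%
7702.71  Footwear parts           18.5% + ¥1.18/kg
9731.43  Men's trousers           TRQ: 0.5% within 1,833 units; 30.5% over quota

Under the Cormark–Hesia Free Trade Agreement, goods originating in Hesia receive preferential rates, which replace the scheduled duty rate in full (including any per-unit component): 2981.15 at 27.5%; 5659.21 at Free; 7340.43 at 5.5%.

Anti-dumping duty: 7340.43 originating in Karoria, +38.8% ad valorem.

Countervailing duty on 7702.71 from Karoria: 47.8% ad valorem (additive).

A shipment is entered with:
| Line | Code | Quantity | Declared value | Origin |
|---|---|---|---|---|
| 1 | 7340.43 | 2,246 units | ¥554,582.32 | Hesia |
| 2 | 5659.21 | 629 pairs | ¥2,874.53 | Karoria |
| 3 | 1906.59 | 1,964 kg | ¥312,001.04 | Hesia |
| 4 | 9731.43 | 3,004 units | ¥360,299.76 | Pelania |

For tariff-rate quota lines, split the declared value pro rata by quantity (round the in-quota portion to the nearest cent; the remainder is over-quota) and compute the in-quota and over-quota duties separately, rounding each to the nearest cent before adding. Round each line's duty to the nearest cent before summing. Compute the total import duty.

¥141,587.61

Line 1 (7340.43, Hesia, 2,246 units, ¥554,582.32):
Base rate for 7340.43 is 14%.
Origin Hesia qualifies under the Cormark–Hesia agreement and 7340.43 is covered: preferential rate 5.5% applies instead.
The additional-duty order on 7340.43 targets Karoria, not Hesia; it does not apply.
Duty = ¥554,582.32 × 5.5% = ¥30,502.03.
Line 2 (5659.21, Karoria, 629 pairs, ¥2,874.53):
Base rate for 5659.21 is ¥7.55/pair.
5659.21 has an FTA preferential rate, but origin Karoria is not Hesia; base rate stands.
Duty = 629 × ¥7.55 = ¥4,748.95.
Line 3 (1906.59, Hesia, 1,964 kg, ¥312,001.04):
Base rate for 1906.59 is 20%.
Origin Hesia is the FTA partner but 1906.59 is not on the preference list; base rate stands.
Duty = ¥312,001.04 × 20% = ¥62,400.21.
Line 4 (9731.43, Pelania, 3,004 units, ¥360,299.76):
Code 9731.43 is under a tariff-rate quota (threshold 1,833 units). In-quota: 1,833 units at 0.5%; over-quota: 1,171 units at 30.5%.
Pro-rata value split: in-quota = ¥360,299.76 × 1,833/3,004 = ¥219,850.02; over-quota = ¥360,299.76 − ¥219,850.02 = ¥140,449.74.
In-quota duty = ¥219,850.02 × 0.5% = ¥1,099.25. Over-quota duty = ¥140,449.74 × 30.5% = ¥42,837.17.
Line duty = ¥1,099.25 + ¥42,837.17 = ¥43,936.42.
Total = ¥30,502.03 + ¥4,748.95 + ¥62,400.21 + ¥43,936.42 = ¥141,587.61.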